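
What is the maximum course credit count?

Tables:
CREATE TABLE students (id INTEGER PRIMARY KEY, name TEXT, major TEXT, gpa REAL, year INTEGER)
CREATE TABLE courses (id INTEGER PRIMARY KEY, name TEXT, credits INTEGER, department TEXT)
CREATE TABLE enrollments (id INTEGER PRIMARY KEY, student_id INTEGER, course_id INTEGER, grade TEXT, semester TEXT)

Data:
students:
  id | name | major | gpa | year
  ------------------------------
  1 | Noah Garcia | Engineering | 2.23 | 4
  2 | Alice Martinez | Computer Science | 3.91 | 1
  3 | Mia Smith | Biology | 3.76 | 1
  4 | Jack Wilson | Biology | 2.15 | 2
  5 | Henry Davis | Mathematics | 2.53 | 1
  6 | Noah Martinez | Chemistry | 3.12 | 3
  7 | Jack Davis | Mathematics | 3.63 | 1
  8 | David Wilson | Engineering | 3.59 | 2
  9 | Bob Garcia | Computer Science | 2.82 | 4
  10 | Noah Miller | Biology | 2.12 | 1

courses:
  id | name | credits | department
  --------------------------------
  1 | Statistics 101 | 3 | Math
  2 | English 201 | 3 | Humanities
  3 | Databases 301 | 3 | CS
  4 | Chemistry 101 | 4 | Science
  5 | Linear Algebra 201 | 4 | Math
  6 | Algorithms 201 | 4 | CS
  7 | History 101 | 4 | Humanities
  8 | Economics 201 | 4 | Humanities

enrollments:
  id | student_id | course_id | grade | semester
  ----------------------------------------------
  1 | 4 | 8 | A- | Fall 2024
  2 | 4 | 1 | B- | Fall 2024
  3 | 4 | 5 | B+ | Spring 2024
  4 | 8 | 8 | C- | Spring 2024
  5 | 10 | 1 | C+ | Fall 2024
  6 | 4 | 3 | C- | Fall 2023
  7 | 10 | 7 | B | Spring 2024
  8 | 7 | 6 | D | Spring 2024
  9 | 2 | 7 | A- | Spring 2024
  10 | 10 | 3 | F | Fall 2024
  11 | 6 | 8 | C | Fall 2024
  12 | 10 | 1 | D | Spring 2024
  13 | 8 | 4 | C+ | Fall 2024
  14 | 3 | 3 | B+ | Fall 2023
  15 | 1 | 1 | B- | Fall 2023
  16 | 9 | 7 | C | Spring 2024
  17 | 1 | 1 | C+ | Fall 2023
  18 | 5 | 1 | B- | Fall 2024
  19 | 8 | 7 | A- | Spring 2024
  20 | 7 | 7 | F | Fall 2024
SELECT MAX(credits) FROM courses

Execution result:
4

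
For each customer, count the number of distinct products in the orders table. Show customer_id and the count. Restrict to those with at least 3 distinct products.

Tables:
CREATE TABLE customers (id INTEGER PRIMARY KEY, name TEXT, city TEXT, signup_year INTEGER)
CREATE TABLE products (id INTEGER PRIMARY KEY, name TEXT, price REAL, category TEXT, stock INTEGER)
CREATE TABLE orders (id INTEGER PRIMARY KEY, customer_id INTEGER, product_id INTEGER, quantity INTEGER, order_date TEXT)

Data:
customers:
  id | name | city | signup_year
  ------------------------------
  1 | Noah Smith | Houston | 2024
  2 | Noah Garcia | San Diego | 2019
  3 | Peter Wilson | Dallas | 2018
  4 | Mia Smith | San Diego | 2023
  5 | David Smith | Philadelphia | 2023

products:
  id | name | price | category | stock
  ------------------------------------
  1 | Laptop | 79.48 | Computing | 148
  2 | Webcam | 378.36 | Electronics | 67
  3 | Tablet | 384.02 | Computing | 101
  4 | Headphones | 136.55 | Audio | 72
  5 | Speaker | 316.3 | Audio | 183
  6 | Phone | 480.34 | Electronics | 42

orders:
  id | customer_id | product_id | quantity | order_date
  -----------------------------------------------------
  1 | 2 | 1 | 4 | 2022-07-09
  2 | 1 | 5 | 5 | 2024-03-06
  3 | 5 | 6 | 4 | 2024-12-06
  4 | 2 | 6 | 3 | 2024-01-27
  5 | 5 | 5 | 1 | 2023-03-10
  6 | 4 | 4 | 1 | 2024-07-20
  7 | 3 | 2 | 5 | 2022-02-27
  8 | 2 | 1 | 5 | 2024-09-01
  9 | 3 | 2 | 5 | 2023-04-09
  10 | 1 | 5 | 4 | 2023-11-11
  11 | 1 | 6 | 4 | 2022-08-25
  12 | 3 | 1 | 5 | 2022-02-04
SELECT customer_id, COUNT(DISTINCT product_id) AS distinct_product_count FROM orders GROUP BY customer_id HAVING COUNT(DISTINCT product_id) >= 3

Execution result:
(no rows)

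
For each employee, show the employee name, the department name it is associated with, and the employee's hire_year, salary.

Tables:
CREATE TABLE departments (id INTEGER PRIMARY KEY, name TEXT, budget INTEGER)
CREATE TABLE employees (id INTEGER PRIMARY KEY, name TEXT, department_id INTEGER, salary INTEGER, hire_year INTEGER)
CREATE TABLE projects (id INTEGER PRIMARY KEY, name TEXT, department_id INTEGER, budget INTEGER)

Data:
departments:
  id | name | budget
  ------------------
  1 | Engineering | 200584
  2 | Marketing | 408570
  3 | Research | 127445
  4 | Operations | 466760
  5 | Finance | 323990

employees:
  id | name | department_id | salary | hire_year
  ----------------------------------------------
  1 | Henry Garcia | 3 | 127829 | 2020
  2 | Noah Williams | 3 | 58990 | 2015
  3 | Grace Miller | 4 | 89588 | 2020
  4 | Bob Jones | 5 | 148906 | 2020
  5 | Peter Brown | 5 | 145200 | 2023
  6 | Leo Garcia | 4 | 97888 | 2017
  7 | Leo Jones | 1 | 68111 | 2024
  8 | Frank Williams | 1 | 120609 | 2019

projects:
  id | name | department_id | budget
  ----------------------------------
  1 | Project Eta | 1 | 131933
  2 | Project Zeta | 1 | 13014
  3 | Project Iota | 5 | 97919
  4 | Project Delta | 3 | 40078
SELECT c.name, p.name AS department, c.hire_year, c.salary FROM employees c JOIN departments p ON c.department_id = p.id

Execution result:
name | department | hire_year | salary
Henry Garcia | Research | 2020 | 127829
Noah Williams | Research | 2015 | 58990
Grace Miller | Operations | 2020 | 89588
Bob Jones | Finance | 2020 | 148906
Peter Brown | Finance | 2023 | 145200
Leo Garcia | Operations | 2017 | 97888
Leo Jones | Engineering | 2024 | 68111
Frank Williams | Engineering | 2019 | 120609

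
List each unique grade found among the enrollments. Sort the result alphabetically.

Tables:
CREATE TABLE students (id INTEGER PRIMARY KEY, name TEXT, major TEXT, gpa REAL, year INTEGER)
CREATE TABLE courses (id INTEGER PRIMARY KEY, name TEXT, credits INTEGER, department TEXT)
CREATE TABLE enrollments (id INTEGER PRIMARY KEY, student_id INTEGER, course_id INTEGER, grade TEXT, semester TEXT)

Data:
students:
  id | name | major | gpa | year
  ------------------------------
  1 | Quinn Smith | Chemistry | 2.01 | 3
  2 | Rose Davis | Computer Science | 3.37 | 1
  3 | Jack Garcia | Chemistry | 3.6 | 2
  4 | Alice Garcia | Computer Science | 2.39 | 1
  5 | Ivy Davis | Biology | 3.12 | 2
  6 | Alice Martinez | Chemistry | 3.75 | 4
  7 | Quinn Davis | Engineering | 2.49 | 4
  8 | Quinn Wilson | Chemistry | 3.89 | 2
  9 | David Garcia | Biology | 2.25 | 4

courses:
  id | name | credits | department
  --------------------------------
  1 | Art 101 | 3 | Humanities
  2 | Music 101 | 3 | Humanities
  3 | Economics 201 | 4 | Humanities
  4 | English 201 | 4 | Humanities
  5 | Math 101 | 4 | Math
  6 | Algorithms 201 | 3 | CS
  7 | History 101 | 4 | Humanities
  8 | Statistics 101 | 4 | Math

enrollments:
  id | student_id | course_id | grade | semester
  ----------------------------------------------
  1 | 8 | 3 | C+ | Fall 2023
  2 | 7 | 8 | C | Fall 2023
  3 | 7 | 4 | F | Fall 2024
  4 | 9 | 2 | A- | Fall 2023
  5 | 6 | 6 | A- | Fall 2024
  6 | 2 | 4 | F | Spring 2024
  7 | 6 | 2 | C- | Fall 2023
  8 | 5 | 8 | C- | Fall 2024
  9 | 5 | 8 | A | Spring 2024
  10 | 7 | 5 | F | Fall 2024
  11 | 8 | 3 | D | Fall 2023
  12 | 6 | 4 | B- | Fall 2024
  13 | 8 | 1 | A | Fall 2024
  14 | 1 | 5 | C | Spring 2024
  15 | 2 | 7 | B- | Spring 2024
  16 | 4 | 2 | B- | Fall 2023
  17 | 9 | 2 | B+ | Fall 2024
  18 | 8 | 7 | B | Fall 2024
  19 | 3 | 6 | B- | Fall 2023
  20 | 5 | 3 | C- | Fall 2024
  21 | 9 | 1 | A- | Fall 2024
SELECT DISTINCT grade FROM enrollments ORDER BY grade

Execution result:
grade
A
A-
B
B+
B-
C
C+
C-
D
F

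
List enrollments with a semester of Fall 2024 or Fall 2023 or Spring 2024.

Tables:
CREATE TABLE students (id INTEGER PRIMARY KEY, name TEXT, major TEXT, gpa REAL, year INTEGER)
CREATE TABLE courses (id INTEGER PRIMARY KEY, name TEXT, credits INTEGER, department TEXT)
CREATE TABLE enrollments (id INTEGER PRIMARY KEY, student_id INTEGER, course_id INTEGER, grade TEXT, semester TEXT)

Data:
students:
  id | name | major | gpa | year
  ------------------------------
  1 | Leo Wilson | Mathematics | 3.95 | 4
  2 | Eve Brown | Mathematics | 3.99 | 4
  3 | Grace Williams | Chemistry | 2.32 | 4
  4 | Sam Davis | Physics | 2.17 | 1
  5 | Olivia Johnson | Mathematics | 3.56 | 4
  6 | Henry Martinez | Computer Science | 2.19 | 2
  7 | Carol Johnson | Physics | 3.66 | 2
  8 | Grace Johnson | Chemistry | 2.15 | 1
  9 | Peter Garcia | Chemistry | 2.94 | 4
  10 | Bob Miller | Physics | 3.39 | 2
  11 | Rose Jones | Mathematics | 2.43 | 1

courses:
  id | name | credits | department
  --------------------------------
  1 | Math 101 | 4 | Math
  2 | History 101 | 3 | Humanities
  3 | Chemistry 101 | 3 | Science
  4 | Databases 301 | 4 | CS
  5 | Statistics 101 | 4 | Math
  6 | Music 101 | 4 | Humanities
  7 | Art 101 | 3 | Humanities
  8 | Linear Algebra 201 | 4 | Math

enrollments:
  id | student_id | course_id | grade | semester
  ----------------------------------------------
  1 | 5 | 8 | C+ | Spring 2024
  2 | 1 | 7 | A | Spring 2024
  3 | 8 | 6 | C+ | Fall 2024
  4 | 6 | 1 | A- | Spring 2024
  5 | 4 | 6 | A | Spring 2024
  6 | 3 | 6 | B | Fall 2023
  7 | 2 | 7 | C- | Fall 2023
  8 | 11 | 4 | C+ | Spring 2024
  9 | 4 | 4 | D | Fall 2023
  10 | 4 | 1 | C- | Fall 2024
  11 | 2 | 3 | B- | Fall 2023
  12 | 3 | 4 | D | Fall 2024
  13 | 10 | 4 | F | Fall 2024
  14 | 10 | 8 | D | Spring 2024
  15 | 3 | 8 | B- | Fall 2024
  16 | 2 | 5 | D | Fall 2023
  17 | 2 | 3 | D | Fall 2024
SELECT id, semester FROM enrollments WHERE semester IN ('Fall 2024', 'Fall 2023', 'Spring 2024')

Execution result:
id | semester
1 | Spring 2024
2 | Spring 2024
3 | Fall 2024
4 | Spring 2024
5 | Spring 2024
6 | Fall 2023
7 | Fall 2023
8 | Spring 2024
9 | Fall 2023
10 | Fall 2024
11 | Fall 2023
12 | Fall 2024
13 | Fall 2024
14 | Spring 2024
15 | Fall 2024
16 | Fall 2023
17 | Fall 2024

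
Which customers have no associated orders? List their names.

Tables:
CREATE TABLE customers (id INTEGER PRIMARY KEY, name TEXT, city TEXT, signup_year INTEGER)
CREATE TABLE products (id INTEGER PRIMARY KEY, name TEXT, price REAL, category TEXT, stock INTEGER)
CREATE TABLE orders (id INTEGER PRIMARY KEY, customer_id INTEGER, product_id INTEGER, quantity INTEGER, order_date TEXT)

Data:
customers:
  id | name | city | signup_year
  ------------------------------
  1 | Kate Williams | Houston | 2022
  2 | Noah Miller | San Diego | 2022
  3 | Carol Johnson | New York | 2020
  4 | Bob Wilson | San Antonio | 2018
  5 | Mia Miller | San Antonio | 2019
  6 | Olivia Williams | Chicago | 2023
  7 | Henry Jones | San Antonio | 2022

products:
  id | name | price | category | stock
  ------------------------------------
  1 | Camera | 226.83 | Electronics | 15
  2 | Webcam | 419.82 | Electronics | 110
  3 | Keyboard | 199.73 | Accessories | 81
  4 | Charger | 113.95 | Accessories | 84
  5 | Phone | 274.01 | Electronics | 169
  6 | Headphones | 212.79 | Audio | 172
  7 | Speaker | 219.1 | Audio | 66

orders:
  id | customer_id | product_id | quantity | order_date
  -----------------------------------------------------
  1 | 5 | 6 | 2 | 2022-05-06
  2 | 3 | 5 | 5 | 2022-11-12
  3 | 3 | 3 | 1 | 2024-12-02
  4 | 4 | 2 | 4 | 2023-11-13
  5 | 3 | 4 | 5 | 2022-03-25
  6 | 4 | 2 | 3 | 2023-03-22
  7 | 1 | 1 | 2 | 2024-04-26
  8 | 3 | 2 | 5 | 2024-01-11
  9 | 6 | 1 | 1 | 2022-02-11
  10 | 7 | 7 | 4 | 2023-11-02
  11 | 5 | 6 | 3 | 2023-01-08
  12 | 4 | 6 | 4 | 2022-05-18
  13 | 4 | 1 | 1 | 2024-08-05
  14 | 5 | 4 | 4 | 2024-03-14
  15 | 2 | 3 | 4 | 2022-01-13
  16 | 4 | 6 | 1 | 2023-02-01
SELECT p.name FROM customers p LEFT JOIN orders c ON c.customer_id = p.id WHERE c.id IS NULL

Execution result:
(no rows)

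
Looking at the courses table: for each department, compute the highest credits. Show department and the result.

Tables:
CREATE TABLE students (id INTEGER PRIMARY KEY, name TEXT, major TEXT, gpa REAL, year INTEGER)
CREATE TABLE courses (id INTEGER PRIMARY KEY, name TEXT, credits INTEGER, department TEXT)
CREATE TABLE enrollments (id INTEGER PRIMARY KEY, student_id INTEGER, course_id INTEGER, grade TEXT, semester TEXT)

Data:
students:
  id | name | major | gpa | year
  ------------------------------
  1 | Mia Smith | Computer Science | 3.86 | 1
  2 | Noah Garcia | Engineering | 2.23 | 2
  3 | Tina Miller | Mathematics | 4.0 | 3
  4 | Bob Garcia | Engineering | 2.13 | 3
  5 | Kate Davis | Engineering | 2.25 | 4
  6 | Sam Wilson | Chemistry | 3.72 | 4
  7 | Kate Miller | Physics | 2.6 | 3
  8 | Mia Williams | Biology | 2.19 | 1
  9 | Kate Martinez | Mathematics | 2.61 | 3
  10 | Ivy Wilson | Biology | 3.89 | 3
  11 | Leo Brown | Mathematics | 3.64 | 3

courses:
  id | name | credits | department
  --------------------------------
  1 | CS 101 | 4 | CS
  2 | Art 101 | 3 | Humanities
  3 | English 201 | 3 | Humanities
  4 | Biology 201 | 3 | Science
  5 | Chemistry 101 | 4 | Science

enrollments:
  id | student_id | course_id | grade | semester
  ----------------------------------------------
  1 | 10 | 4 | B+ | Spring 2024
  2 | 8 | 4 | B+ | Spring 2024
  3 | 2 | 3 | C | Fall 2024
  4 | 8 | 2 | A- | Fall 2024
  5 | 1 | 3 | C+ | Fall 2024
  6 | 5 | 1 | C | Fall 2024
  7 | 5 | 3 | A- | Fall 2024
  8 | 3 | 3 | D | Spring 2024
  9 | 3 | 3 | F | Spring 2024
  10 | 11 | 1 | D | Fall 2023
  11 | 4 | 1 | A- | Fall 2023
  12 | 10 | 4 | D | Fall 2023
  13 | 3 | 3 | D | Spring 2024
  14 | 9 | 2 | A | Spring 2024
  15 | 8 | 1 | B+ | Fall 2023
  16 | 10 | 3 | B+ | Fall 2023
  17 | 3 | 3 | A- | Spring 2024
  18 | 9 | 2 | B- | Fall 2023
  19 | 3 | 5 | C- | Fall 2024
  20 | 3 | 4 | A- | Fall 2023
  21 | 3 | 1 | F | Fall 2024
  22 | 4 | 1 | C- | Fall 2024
SELECT department, MAX(credits) AS max_credits FROM courses GROUP BY department

Execution result:
department | max_credits
CS | 4
Humanities | 3
Science | 4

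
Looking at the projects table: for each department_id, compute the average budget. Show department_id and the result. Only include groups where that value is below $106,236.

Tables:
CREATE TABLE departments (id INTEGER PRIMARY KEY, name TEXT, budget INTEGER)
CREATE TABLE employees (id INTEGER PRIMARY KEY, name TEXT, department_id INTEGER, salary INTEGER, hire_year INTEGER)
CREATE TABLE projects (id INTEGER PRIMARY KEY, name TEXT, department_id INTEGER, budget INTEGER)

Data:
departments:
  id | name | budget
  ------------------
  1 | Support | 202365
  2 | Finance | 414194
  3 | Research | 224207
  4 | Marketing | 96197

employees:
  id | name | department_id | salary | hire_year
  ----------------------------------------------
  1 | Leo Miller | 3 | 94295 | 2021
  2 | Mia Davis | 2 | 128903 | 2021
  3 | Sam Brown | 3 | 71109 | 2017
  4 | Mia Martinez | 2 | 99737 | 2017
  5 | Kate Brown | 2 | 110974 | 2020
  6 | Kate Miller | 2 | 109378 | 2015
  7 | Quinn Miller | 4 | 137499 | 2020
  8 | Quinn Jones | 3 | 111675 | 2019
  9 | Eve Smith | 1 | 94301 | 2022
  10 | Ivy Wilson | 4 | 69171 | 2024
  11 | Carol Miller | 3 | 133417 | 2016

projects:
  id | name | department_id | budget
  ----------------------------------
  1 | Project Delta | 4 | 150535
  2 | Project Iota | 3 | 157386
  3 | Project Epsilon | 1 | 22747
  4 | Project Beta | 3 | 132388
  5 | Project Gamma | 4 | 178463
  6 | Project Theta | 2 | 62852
SELECT department_id, AVG(budget) AS avg_budget FROM projects GROUP BY department_id HAVING AVG(budget) < 106236

Execution result:
department_id | avg_budget
1 | 22747.00
2 | 62852.00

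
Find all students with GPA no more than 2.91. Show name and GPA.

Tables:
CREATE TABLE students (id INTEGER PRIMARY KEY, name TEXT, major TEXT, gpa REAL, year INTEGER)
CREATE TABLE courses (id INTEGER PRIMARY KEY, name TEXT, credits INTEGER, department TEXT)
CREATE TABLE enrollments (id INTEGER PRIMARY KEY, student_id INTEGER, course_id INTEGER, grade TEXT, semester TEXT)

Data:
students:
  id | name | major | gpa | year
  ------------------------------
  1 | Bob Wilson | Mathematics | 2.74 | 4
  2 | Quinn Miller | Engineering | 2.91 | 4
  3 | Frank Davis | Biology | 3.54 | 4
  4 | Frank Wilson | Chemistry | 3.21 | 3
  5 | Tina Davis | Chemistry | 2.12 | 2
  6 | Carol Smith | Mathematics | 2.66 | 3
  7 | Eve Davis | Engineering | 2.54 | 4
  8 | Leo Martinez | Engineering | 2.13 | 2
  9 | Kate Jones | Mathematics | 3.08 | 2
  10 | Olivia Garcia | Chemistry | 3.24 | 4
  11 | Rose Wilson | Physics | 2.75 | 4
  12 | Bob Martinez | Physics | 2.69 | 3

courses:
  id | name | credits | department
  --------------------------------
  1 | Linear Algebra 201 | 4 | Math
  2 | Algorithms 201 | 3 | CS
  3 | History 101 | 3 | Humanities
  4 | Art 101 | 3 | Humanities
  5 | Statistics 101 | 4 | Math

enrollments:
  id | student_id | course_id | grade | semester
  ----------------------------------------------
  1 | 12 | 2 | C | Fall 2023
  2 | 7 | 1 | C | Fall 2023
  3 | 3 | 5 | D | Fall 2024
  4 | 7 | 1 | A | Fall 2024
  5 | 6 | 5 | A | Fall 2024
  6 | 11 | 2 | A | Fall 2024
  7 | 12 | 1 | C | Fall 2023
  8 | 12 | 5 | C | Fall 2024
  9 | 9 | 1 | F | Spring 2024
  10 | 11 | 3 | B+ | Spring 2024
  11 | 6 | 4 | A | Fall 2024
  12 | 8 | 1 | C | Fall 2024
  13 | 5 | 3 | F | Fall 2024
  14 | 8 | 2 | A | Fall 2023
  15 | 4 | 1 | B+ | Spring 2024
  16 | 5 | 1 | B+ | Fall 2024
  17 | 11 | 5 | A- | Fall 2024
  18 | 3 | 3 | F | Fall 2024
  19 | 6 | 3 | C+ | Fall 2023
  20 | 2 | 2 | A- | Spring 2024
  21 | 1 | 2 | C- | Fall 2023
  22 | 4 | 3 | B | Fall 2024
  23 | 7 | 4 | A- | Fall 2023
SELECT name, gpa FROM students WHERE gpa <= 2.91

Execution result:
name | gpa
Bob Wilson | 2.74
Quinn Miller | 2.91
Tina Davis | 2.12
Carol Smith | 2.66
Eve Davis | 2.54
Leo Martinez | 2.13
Rose Wilson | 2.75
Bob Martinez | 2.69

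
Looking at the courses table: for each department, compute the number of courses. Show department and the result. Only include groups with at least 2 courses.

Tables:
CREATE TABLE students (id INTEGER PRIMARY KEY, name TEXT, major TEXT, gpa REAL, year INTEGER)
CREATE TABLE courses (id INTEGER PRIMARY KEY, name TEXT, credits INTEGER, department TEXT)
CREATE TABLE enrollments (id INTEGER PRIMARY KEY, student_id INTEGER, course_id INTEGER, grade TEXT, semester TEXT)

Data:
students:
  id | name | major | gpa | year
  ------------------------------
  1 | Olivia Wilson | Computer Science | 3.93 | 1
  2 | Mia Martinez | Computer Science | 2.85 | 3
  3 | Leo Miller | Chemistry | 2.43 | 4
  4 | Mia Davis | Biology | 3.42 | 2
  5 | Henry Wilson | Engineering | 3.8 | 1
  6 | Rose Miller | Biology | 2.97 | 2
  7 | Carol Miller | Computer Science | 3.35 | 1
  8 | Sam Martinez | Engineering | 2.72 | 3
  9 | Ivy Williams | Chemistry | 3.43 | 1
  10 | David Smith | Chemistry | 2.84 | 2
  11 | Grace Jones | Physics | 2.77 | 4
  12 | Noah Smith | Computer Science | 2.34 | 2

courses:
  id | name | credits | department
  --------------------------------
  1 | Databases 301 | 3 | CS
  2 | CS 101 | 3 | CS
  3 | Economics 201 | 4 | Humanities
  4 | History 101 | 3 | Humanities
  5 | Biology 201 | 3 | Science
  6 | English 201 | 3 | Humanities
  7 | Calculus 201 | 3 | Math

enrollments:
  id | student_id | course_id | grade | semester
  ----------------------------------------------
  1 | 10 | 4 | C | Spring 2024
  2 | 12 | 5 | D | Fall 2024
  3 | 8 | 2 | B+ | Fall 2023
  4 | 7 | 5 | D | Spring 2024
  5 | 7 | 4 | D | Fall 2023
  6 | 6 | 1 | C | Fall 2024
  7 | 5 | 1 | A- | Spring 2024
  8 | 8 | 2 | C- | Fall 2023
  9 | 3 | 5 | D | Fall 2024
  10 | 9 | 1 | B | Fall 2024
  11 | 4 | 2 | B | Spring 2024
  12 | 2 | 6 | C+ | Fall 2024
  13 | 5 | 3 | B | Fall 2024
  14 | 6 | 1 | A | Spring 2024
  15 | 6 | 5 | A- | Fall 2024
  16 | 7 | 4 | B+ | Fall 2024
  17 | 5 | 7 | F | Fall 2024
SELECT department, COUNT(*) AS n FROM courses GROUP BY department HAVING COUNT(*) >= 2

Execution result:
department | n
CS | 2
Humanities | 3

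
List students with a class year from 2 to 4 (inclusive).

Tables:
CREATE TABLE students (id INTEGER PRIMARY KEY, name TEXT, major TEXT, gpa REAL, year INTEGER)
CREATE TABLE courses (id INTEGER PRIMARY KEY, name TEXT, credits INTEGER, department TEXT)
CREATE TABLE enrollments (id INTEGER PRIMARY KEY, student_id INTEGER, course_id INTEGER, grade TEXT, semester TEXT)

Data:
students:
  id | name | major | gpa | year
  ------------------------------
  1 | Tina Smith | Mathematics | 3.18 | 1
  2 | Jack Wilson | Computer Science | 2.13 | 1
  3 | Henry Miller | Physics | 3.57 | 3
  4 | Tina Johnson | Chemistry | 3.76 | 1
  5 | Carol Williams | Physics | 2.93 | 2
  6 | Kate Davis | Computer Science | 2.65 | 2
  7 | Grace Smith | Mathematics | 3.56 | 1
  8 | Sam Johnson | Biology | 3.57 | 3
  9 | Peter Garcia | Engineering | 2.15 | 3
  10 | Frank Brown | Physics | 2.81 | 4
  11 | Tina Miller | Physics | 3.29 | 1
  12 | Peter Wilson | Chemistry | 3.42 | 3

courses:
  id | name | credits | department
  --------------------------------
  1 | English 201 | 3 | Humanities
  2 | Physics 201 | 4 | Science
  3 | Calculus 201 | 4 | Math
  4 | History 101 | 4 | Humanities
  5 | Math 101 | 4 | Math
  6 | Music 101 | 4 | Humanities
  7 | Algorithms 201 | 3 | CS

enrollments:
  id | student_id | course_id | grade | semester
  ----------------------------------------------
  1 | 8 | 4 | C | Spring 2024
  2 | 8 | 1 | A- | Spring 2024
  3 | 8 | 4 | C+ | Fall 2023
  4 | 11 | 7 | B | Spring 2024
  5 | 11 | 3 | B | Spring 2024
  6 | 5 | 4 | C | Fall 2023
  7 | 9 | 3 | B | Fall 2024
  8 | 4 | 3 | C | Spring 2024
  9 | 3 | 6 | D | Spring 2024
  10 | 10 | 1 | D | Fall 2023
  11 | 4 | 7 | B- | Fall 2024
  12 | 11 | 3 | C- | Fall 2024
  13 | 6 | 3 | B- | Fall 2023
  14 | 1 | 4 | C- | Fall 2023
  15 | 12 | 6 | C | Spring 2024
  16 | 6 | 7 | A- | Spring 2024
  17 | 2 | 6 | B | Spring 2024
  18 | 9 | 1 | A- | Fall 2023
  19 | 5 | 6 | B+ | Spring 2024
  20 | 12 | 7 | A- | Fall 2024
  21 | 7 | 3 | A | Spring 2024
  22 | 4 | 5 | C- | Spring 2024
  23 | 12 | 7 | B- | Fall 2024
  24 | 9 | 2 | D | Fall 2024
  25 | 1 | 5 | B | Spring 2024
SELECT name, year FROM students WHERE year BETWEEN 2 AND 4

Execution result:
name | year
Henry Miller | 3
Carol Williams | 2
Kate Davis | 2
Sam Johnson | 3
Peter Garcia | 3
Frank Brown | 4
Peter Wilson | 3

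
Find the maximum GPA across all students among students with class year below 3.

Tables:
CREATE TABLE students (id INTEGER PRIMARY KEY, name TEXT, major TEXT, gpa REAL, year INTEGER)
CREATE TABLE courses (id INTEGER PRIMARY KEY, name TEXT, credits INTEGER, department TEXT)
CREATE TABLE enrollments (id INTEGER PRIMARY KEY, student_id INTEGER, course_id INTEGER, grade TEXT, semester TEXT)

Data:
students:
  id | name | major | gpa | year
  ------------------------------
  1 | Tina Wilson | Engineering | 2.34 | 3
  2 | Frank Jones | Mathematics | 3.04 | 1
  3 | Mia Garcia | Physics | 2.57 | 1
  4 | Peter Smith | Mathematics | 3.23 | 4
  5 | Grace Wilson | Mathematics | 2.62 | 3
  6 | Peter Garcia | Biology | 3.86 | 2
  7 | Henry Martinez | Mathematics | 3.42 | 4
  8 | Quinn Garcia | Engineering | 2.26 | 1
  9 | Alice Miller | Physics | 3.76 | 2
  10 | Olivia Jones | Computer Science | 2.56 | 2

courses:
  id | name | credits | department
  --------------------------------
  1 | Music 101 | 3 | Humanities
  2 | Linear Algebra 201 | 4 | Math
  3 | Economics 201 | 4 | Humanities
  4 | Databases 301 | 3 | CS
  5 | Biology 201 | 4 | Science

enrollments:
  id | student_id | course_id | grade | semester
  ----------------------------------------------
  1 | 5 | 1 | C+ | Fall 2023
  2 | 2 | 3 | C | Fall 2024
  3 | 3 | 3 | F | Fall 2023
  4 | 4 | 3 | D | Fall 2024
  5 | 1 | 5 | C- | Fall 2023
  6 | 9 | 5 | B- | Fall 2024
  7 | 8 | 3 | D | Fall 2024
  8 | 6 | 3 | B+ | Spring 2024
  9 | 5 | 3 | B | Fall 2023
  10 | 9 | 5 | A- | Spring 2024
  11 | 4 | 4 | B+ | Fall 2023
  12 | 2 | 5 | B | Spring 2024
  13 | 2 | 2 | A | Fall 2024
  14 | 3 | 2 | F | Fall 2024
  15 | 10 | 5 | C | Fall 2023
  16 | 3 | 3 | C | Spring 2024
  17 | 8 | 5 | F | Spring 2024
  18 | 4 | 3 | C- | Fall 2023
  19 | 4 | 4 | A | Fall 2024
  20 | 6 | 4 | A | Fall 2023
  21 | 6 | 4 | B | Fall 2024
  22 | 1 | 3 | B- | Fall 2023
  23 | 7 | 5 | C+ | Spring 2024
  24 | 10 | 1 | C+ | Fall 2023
SELECT MAX(gpa) FROM students WHERE year < 3

Execution result:
3.86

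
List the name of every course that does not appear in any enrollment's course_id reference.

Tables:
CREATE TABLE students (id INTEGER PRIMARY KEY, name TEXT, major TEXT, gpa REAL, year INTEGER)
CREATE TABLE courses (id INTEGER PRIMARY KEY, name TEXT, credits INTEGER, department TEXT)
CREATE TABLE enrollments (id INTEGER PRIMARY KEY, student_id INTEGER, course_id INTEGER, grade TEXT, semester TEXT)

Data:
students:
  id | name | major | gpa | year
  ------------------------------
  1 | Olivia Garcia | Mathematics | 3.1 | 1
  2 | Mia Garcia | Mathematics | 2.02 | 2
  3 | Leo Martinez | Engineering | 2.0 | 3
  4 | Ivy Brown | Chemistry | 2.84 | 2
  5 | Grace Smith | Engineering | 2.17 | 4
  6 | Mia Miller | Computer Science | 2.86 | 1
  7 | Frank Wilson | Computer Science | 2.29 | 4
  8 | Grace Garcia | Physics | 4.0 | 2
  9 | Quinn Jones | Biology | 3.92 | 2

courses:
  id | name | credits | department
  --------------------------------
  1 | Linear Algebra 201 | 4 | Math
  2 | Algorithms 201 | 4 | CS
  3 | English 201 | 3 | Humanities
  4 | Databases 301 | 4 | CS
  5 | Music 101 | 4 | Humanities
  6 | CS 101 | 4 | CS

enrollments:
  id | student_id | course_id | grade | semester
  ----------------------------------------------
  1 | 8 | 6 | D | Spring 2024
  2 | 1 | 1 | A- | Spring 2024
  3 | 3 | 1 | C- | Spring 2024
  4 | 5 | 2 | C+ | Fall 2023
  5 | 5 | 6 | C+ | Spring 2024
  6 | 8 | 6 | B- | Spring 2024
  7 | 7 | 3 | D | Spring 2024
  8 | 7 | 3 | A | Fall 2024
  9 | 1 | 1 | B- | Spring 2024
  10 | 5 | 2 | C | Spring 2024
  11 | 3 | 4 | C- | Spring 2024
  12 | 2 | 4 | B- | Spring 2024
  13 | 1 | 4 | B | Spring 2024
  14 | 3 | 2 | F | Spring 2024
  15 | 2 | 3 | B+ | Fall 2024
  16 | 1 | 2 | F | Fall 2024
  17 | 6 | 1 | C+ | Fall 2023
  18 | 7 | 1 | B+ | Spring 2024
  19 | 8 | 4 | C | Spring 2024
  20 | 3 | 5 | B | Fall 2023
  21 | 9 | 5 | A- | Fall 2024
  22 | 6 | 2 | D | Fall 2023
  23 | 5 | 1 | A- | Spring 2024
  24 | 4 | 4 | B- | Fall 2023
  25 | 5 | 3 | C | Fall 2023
SELECT p.name FROM courses p LEFT JOIN enrollments c ON c.course_id = p.id WHERE c.id IS NULL

Execution result:
(no rows)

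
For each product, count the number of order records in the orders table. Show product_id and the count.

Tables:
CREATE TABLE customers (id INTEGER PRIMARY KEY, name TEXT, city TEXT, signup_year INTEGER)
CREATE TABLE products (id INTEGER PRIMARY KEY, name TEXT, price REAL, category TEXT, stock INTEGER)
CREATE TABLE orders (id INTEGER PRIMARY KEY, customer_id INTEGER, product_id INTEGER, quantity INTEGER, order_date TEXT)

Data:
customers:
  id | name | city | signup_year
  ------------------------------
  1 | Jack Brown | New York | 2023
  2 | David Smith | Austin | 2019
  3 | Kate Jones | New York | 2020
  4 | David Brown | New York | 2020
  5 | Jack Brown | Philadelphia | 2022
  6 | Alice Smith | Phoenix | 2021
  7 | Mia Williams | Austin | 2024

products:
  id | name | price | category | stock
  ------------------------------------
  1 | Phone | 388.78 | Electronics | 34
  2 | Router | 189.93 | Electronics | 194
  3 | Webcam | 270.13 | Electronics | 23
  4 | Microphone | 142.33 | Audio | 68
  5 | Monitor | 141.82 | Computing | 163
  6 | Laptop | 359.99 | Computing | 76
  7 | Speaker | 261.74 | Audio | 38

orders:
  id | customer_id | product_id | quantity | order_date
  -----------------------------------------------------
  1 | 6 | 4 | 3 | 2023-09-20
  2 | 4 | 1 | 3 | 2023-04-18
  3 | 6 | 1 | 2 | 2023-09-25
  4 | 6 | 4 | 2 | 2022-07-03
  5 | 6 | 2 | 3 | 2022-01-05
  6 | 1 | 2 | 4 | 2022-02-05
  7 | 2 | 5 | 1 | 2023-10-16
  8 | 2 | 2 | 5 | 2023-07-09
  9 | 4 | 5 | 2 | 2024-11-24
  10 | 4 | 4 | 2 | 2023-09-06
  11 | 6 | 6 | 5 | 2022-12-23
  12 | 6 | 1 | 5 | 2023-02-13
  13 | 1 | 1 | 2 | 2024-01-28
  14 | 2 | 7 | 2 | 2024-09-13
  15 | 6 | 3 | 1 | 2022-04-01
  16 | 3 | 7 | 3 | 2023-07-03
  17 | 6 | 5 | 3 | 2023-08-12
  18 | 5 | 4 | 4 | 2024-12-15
SELECT product_id, COUNT(*) AS order_count FROM orders GROUP BY product_id

Execution result:
product_id | order_count
1 | 4
2 | 3
3 | 1
4 | 4
5 | 3
6 | 1
7 | 2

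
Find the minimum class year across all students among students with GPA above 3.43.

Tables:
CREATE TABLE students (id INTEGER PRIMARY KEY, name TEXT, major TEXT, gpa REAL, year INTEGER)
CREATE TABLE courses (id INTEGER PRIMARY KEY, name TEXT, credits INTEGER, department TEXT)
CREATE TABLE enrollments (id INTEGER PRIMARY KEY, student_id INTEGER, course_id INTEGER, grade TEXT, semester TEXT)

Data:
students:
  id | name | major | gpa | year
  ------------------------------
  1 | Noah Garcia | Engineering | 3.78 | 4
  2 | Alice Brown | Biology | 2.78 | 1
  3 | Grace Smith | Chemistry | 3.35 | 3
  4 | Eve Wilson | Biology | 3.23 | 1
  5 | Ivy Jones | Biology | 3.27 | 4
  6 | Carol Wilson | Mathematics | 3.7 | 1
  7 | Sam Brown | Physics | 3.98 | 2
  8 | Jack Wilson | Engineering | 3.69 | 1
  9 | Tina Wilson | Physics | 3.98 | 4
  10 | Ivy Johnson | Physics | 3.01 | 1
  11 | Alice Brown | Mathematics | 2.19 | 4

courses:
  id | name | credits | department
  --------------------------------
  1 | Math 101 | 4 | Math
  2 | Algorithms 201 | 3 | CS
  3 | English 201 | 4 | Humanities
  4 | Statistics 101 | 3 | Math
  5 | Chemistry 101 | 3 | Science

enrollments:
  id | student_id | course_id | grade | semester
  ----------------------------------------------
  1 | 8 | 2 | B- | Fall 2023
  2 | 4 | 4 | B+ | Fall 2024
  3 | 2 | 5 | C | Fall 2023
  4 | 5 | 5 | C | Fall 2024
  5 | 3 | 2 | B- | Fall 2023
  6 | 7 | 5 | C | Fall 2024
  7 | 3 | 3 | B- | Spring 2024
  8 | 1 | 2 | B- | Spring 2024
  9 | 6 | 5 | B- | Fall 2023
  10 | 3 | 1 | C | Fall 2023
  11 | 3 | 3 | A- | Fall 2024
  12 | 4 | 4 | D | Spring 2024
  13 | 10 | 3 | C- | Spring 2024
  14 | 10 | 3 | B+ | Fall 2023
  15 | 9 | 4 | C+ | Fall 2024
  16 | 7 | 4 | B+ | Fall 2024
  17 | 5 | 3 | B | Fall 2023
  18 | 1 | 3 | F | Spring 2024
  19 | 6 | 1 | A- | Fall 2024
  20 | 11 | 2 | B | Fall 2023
SELECT MIN(year) FROM students WHERE gpa > 3.43

Execution result:
1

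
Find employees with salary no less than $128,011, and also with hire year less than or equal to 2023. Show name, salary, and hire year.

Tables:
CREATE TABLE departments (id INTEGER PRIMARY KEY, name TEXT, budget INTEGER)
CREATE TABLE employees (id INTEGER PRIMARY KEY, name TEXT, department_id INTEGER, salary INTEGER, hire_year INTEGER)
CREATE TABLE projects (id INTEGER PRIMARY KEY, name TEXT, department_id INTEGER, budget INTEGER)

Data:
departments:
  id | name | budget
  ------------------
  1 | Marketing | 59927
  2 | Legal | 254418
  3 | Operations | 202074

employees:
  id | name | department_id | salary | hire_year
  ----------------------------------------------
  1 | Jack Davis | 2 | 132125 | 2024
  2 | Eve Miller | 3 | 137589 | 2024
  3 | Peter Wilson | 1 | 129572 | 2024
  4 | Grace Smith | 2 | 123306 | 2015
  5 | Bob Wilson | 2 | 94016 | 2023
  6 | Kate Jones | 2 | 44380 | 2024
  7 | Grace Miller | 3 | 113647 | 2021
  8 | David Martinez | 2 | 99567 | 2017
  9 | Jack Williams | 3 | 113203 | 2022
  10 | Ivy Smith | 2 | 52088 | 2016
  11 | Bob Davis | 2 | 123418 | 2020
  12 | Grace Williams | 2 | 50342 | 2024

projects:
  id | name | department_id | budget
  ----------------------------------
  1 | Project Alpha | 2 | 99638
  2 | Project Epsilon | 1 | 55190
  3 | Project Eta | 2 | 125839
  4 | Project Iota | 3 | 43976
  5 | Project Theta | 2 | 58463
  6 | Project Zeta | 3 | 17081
SELECT name, salary, hire_year FROM employees WHERE salary >= 128011 AND hire_year <= 2023

Execution result:
(no rows)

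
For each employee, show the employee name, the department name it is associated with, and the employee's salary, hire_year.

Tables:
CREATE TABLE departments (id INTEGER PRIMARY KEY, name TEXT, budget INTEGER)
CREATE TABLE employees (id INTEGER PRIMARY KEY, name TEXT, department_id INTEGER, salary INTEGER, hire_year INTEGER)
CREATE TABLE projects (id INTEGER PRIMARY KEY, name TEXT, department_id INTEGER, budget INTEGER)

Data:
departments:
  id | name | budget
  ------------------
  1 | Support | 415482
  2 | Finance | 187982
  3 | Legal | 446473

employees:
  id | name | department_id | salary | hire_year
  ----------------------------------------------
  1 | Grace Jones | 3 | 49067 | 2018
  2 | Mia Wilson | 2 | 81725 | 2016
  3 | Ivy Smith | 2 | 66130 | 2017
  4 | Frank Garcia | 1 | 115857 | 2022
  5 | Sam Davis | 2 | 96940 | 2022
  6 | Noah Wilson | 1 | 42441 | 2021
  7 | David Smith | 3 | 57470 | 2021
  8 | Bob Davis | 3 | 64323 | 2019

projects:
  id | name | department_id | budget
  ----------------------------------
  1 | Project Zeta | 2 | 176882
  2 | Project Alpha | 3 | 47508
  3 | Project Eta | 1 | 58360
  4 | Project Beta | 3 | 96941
SELECT c.name, p.name AS department, c.salary, c.hire_year FROM employees c JOIN departments p ON c.department_id = p.id

Execution result:
name | department | salary | hire_year
Grace Jones | Legal | 49067 | 2018
Mia Wilson | Finance | 81725 | 2016
Ivy Smith | Finance | 66130 | 2017
Frank Garcia | Support | 115857 | 2022
Sam Davis | Finance | 96940 | 2022
Noah Wilson | Support | 42441 | 2021
David Smith | Legal | 57470 | 2021
Bob Davis | Legal | 64323 | 2019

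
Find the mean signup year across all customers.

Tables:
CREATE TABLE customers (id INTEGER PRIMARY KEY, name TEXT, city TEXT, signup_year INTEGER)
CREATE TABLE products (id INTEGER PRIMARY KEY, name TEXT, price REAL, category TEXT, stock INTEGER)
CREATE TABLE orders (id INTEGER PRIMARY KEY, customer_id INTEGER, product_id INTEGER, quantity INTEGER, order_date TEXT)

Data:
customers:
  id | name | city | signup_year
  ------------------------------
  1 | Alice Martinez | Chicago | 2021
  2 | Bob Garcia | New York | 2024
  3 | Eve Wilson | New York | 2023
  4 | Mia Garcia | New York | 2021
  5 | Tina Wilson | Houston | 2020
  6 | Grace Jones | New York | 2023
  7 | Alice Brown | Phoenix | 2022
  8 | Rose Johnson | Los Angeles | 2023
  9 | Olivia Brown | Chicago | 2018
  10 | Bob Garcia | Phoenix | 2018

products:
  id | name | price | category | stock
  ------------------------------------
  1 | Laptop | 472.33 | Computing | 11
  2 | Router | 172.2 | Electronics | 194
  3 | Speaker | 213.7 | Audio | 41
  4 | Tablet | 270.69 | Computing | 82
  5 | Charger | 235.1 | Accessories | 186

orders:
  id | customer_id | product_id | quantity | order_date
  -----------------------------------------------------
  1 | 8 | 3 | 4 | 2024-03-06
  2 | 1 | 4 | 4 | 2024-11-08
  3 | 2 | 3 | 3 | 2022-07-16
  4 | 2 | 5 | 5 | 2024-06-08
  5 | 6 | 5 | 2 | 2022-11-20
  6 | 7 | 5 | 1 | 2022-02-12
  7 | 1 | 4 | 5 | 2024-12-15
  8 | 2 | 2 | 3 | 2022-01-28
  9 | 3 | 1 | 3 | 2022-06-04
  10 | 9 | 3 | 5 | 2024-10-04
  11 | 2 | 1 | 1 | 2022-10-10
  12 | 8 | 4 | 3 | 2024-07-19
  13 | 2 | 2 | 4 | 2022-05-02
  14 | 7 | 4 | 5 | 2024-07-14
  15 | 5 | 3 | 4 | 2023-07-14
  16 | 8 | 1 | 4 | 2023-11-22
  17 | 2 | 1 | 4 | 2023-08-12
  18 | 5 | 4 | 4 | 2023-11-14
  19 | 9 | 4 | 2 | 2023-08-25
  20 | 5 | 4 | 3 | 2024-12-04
SELECT AVG(signup_year) FROM customers

Execution result:
2021.30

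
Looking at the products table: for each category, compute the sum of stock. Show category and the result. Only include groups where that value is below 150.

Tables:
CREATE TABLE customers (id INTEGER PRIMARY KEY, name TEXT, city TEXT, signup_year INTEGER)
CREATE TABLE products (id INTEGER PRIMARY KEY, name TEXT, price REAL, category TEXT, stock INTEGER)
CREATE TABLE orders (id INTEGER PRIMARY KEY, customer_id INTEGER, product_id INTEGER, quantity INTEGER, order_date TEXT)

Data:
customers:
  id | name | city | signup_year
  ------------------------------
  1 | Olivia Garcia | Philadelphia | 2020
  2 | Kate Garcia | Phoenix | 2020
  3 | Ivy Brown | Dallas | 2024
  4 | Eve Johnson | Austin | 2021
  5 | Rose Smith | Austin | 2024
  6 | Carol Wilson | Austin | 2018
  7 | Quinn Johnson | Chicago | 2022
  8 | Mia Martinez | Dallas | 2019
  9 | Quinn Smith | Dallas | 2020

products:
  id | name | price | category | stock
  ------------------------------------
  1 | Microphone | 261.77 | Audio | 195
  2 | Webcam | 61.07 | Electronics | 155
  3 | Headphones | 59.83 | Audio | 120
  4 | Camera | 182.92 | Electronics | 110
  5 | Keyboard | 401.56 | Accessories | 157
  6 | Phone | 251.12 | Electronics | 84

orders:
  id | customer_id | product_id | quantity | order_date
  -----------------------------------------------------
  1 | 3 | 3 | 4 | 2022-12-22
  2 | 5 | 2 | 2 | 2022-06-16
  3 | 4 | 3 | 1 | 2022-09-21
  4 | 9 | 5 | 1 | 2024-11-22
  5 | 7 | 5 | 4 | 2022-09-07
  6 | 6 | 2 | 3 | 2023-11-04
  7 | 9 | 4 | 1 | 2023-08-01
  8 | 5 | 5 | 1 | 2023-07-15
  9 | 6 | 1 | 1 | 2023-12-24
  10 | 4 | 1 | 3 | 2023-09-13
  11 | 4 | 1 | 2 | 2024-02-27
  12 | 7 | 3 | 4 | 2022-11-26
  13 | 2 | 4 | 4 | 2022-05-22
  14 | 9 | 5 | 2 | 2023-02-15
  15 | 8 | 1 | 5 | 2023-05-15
SELECT category, SUM(stock) AS sum_stock FROM products GROUP BY category HAVING SUM(stock) < 150

Execution result:
(no rows)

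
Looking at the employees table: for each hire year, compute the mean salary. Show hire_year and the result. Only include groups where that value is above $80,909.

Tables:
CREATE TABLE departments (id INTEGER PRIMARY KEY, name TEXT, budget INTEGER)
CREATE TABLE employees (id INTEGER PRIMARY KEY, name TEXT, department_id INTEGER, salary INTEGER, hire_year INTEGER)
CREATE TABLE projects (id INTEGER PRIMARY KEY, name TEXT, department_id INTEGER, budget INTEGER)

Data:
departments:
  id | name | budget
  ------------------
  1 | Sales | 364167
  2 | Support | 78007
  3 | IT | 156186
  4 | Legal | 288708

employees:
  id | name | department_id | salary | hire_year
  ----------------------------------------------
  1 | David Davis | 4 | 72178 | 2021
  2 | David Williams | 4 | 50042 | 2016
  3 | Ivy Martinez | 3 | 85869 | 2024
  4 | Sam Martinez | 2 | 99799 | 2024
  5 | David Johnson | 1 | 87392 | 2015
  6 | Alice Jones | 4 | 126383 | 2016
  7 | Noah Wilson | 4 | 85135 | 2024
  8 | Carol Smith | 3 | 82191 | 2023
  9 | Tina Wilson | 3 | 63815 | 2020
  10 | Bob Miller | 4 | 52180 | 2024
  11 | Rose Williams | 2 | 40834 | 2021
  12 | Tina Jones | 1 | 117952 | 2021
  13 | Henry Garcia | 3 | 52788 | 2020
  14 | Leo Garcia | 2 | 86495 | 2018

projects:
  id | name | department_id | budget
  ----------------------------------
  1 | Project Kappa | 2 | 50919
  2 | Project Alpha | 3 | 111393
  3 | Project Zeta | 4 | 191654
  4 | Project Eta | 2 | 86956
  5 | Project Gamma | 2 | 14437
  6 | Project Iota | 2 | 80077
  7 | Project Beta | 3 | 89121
SELECT hire_year, AVG(salary) AS avg_salary FROM employees GROUP BY hire_year HAVING AVG(salary) > 80909

Execution result:
hire_year | avg_salary
2015 | 87392.00
2016 | 88212.50
2018 | 86495.00
2023 | 82191.00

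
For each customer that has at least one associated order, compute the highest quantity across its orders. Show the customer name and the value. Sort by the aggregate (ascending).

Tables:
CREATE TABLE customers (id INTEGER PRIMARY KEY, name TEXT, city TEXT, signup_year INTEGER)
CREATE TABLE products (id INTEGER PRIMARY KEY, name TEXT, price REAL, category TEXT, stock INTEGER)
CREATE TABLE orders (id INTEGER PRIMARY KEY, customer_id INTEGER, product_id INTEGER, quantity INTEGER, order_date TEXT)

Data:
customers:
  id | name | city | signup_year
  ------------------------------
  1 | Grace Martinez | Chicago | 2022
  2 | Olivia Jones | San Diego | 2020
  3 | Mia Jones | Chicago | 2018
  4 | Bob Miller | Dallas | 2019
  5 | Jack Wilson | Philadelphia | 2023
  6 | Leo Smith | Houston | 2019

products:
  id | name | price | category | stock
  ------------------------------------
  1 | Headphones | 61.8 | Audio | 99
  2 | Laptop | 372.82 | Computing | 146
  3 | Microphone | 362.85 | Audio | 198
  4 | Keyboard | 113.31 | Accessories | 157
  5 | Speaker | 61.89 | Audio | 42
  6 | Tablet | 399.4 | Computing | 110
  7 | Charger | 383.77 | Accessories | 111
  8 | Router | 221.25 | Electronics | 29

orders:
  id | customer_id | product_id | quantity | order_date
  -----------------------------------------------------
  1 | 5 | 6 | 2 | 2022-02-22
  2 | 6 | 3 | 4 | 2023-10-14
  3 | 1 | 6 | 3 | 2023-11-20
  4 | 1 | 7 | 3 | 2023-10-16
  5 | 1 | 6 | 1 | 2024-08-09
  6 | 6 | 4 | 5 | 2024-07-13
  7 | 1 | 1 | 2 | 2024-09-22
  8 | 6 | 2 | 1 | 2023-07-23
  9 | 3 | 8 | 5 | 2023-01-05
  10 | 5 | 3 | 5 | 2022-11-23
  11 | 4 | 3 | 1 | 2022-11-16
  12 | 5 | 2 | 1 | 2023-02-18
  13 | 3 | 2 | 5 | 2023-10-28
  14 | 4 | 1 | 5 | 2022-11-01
SELECT p.name, MAX(c.quantity) AS max_quantity FROM orders c JOIN customers p ON c.customer_id = p.id GROUP BY p.id, p.name ORDER BY max_quantity ASC

Execution result:
name | max_quantity
Grace Martinez | 3
Mia Jones | 5
Bob Miller | 5
Jack Wilson | 5
Leo Smith | 5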